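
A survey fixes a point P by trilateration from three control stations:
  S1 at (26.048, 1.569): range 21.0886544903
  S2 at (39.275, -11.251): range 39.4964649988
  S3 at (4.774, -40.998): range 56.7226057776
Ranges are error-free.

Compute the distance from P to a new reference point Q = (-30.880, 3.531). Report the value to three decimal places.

eq1: (x − 26.048)² + (y − 1.569)² = 21.0886544903²
eq2: (x − 39.275)² + (y + 11.251)² = 39.4964649988²
eq3: (x − 4.774)² + (y + 40.998)² = 56.7226057776²
eq3−eq2, eq3−eq1 (x²,y² cancel):
  69.002·x + 59.494·y = 1622.966805
  42.548·x + 85.134·y = 1750.055643
det = 69.002·85.134 − 59.494·42.548 = 3343.065556
x = (1622.966805·85.134 − 59.494·1750.055643) / 3343.065556 = 10.185814
y = (69.002·1750.055643 − 1622.966805·42.548) / 3343.065556 = 15.465849
|P − Q| = √((10.185814 − -30.880)² + (15.465849 − 3.531)²) = 42.764959

42.765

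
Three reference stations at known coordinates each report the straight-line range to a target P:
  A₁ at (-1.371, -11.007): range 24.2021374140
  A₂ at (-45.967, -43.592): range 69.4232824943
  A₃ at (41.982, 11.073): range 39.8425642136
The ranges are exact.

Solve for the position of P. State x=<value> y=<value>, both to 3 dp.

eq1: (x + 1.371)² + (y + 11.007)² = 24.2021374140²
eq2: (x + 45.967)² + (y + 43.592)² = 69.4232824943²
eq3: (x − 41.982)² + (y − 11.073)² = 39.8425642136²
eq2−eq1, eq2−eq3 (x²,y² cancel):
  89.192·x + 65.170·y = 343.654834
  175.898·x + 109.330·y = 1104.034329
det = 89.192·109.330 − 65.170·175.898 = -1711.911300
x = (343.654834·109.330 − 65.170·1104.034329) / -1711.911300 = 20.081726
y = (89.192·1104.034329 − 343.654834·175.898) / -1711.911300 = -22.210749

x=20.082 y=-22.211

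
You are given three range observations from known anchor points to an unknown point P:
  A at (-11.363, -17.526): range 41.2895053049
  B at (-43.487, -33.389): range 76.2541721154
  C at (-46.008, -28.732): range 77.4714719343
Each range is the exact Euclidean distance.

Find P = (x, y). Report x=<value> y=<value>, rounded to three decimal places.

x=29.409 y=-11.008

eq1: (x + 11.363)² + (y + 17.526)² = 41.2895053049²
eq2: (x + 43.487)² + (y + 33.389)² = 76.2541721154²
eq3: (x + 46.008)² + (y + 28.732)² = 77.4714719343²
eq3−eq2, eq3−eq1 (x²,y² cancel):
  5.042·x − 9.314·y = 250.810801
  69.290·x + 22.412·y = 1791.020272
det = 5.042·22.412 − -9.314·69.290 = 758.368364
x = (250.810801·22.412 − -9.314·1791.020272) / 758.368364 = 29.408841
y = (5.042·1791.020272 − 250.810801·69.290) / 758.368364 = -11.008313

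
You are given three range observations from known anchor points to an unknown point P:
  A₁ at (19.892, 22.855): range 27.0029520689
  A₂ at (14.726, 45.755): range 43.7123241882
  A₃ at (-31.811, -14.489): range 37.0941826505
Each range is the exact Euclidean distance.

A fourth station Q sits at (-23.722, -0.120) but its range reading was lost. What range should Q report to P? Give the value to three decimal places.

24.182

eq1: (x − 19.892)² + (y − 22.855)² = 27.0029520689²
eq2: (x − 14.726)² + (y − 45.755)² = 43.7123241882²
eq3: (x + 31.811)² + (y + 14.489)² = 37.0941826505²
eq3−eq1, eq3−eq2 (x²,y² cancel):
  103.406·x + 74.688·y = 342.990813
  93.074·x + 120.488·y = 553.715360
det = 103.406·120.488 − 74.688·93.074 = 5507.671216
x = (342.990813·120.488 − 74.688·553.715360) / 5507.671216 = -0.005377
y = (103.406·553.715360 − 342.990813·93.074) / 5507.671216 = 4.599760
|P − Q| = √((-0.005377 − -23.722)² + (4.599760 − -0.120)²) = 24.181694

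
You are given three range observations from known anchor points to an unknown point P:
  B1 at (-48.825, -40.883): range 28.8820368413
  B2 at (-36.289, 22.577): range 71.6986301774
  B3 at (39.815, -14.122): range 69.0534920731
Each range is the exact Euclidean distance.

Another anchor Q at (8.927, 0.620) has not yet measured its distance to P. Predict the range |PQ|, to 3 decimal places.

eq1: (x + 48.825)² + (y + 40.883)² = 28.8820368413²
eq2: (x + 36.289)² + (y − 22.577)² = 71.6986301774²
eq3: (x − 39.815)² + (y + 14.122)² = 69.0534920731²
eq2−eq3, eq2−eq1 (x²,y² cancel):
  152.208·x − 73.398·y = 330.361461
  -25.072·x − 126.920·y = 6535.209381
det = 152.208·-126.920 − -73.398·-25.072 = -21158.474016
x = (330.361461·-126.920 − -73.398·6535.209381) / -21158.474016 = -20.688724
y = (152.208·6535.209381 − 330.361461·-25.072) / -21158.474016 = -47.403890
|P − Q| = √((-20.688724 − 8.927)² + (-47.403890 − 0.620)²) = 56.421495

56.421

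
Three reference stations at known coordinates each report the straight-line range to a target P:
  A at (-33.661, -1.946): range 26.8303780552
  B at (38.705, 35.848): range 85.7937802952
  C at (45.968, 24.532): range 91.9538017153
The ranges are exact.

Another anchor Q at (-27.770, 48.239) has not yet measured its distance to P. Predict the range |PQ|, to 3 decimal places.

eq1: (x + 33.661)² + (y + 1.946)² = 26.8303780552²
eq2: (x − 38.705)² + (y − 35.848)² = 85.7937802952²
eq3: (x − 45.968)² + (y − 24.532)² = 91.9538017153²
eq2−eq1, eq2−eq3 (x²,y² cancel):
  -144.732·x − 75.588·y = 4994.397259
  14.526·x − 22.632·y = -1163.208994
det = -144.732·-22.632 − -75.588·14.526 = 4373.565912
x = (4994.397259·-22.632 − -75.588·-1163.208994) / 4373.565912 = -45.948282
y = (-144.732·-1163.208994 − 4994.397259·14.526) / 4373.565912 = 21.905455
|P − Q| = √((-45.948282 − -27.770)² + (21.905455 − 48.239)²) = 31.998524

31.999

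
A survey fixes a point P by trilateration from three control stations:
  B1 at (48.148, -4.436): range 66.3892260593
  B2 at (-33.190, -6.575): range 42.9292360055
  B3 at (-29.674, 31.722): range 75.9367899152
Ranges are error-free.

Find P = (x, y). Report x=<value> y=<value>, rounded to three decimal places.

eq1: (x − 48.148)² + (y + 4.436)² = 66.3892260593²
eq2: (x + 33.190)² + (y + 6.575)² = 42.9292360055²
eq3: (x + 29.674)² + (y − 31.722)² = 75.9367899152²
eq2−eq1, eq2−eq3 (x²,y² cancel):
  162.676·x + 4.278·y = -1371.508758
  7.032·x + 76.594·y = -3181.451924
det = 162.676·76.594 − 4.278·7.032 = 12429.922648
x = (-1371.508758·76.594 − 4.278·-3181.451924) / 12429.922648 = -7.356368
y = (162.676·-3181.451924 − -1371.508758·7.032) / 12429.922648 = -40.861189

x=-7.356 y=-40.861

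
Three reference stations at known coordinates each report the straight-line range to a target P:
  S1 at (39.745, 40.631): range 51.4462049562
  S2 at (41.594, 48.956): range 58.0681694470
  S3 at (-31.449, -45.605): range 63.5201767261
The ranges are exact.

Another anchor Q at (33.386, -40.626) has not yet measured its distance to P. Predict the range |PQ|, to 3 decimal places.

eq1: (x − 39.745)² + (y − 40.631)² = 51.4462049562²
eq2: (x − 41.594)² + (y − 48.956)² = 58.0681694470²
eq3: (x + 31.449)² + (y + 45.605)² = 63.5201767261²
eq3−eq1, eq3−eq2 (x²,y² cancel):
  142.388·x + 172.472·y = 1549.788407
  146.086·x + 189.122·y = 1720.795694
det = 142.388·189.122 − 172.472·146.086 = 1732.958744
x = (1549.788407·189.122 − 172.472·1720.795694) / 1732.958744 = -2.129302
y = (142.388·1720.795694 − 1549.788407·146.086) / 1732.958744 = 10.743630
|P − Q| = √((-2.129302 − 33.386)² + (10.743630 − -40.626)²) = 62.451386

62.451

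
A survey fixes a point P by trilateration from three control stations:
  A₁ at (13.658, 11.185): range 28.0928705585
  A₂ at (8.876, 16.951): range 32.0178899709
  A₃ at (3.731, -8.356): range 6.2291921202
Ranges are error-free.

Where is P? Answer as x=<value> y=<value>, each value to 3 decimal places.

x=1.769 y=-14.268

eq1: (x − 13.658)² + (y − 11.185)² = 28.0928705585²
eq2: (x − 8.876)² + (y − 16.951)² = 32.0178899709²
eq3: (x − 3.731)² + (y + 8.356)² = 6.2291921202²
eq1−eq2, eq1−eq3 (x²,y² cancel):
  -9.564·x + 11.532·y = -181.461314
  -19.854·x − 39.082·y = 522.504450
det = -9.564·-39.082 − 11.532·-19.854 = 602.736576
x = (-181.461314·-39.082 − 11.532·522.504450) / 602.736576 = 1.769180
y = (-9.564·522.504450 − -181.461314·-19.854) / 602.736576 = -14.268199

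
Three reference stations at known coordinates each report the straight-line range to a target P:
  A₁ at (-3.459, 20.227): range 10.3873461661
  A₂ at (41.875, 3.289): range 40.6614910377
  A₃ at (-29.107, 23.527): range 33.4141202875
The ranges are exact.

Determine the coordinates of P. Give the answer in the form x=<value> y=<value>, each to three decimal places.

x=2.033 y=11.410

eq1: (x + 3.459)² + (y − 20.227)² = 10.3873461661²
eq2: (x − 41.875)² + (y − 3.289)² = 40.6614910377²
eq3: (x + 29.107)² + (y − 23.527)² = 33.4141202875²
eq3−eq1, eq3−eq2 (x²,y² cancel):
  51.296·x − 6.600·y = 28.965506
  141.964·x − 40.476·y = -173.257451
det = 51.296·-40.476 − -6.600·141.964 = -1139.294496
x = (28.965506·-40.476 − -6.600·-173.257451) / -1139.294496 = 2.032755
y = (51.296·-173.257451 − 28.965506·141.964) / -1139.294496 = 11.410108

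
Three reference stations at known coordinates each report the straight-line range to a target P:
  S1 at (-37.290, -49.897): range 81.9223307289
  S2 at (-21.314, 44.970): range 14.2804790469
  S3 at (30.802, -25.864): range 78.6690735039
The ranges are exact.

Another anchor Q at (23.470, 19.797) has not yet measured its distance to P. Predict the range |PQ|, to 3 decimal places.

eq1: (x + 37.290)² + (y + 49.897)² = 81.9223307289²
eq2: (x + 21.314)² + (y − 44.970)² = 14.2804790469²
eq3: (x − 30.802)² + (y + 25.864)² = 78.6690735039²
eq1−eq2, eq1−eq3 (x²,y² cancel):
  31.952·x + 189.734·y = 5103.668977
  136.184·x + 48.066·y = -1740.099863
det = 31.952·48.066 − 189.734·136.184 = -24302.930224
x = (5103.668977·48.066 − 189.734·-1740.099863) / -24302.930224 = -23.678999
y = (31.952·-1740.099863 − 5103.668977·136.184) / -24302.930224 = 30.886717
|P − Q| = √((-23.678999 − 23.470)² + (30.886717 − 19.797)²) = 48.435627

48.436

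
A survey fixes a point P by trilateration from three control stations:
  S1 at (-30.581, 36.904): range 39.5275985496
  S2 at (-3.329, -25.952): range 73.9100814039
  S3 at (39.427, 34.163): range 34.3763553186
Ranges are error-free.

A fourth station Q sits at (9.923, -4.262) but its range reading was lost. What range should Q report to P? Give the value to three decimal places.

51.461

eq1: (x + 30.581)² + (y − 36.904)² = 39.5275985496²
eq2: (x + 3.329)² + (y + 25.952)² = 73.9100814039²
eq3: (x − 39.427)² + (y − 34.163)² = 34.3763553186²
eq3−eq1, eq3−eq2 (x²,y² cancel):
  -140.016·x + 5.482·y = -805.193363
  -85.512·x − 120.230·y = -6317.976681
det = -140.016·-120.230 − 5.482·-85.512 = 17302.900464
x = (-805.193363·-120.230 − 5.482·-6317.976681) / 17302.900464 = 7.596619
y = (-140.016·-6317.976681 − -805.193363·-85.512) / 17302.900464 = 47.146091
|P − Q| = √((7.596619 − 9.923)² + (47.146091 − -4.262)²) = 51.460703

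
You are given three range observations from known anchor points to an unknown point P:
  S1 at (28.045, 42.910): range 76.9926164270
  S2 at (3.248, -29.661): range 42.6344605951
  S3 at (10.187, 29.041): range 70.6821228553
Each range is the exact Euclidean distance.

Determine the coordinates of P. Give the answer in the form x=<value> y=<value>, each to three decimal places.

x=45.818 y=-32.003

eq1: (x − 28.045)² + (y − 42.910)² = 76.9926164270²
eq2: (x − 3.248)² + (y + 29.661)² = 42.6344605951²
eq3: (x − 10.187)² + (y − 29.041)² = 70.6821228553²
eq2−eq1, eq2−eq3 (x²,y² cancel):
  49.594·x + 145.142·y = -2372.700054
  13.878·x + 117.404·y = -3121.435036
det = 49.594·117.404 − 145.142·13.878 = 3808.253300
x = (-2372.700054·117.404 − 145.142·-3121.435036) / 3808.253300 = 45.818078
y = (49.594·-3121.435036 − -2372.700054·13.878) / 3808.253300 = -32.003154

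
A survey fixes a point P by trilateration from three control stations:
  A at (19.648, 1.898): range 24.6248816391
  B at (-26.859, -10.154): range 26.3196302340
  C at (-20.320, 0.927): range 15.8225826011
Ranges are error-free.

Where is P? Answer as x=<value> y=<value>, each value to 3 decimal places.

eq1: (x − 19.648)² + (y − 1.898)² = 24.6248816391²
eq2: (x + 26.859)² + (y + 10.154)² = 26.3196302340²
eq3: (x + 20.320)² + (y − 0.927)² = 15.8225826011²
eq3−eq2, eq3−eq1 (x²,y² cancel):
  -13.078·x − 22.162·y = -31.620947
  79.936·x + 1.942·y = -380.146097
det = -13.078·1.942 − -22.162·79.936 = 1746.144156
x = (-31.620947·1.942 − -22.162·-380.146097) / 1746.144156 = -4.859969
y = (-13.078·-380.146097 − -31.620947·79.936) / 1746.144156 = 4.294721

x=-4.860 y=4.295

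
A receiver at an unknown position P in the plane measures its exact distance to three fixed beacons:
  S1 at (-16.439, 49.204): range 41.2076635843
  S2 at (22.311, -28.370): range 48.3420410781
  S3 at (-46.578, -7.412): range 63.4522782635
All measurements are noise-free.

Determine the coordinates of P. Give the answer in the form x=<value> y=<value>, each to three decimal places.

x=11.256 y=18.691

eq1: (x + 16.439)² + (y − 49.204)² = 41.2076635843²
eq2: (x − 22.311)² + (y + 28.370)² = 48.3420410781²
eq3: (x + 46.578)² + (y + 7.412)² = 63.4522782635²
eq1−eq2, eq1−eq3 (x²,y² cancel):
  77.500·x − 155.148·y = -2027.518114
  -60.278·x − 113.232·y = -2794.946588
det = 77.500·-113.232 − -155.148·-60.278 = -18127.491144
x = (-2027.518114·-113.232 − -155.148·-2794.946588) / -18127.491144 = 11.256408
y = (77.500·-2794.946588 − -2027.518114·-60.278) / -18127.491144 = 18.691119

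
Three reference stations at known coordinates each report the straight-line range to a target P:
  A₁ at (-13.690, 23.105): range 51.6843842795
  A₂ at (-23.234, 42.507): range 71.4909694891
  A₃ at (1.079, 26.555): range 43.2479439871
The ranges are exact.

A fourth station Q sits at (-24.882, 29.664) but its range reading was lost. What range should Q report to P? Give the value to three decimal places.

64.611

eq1: (x + 13.690)² + (y − 23.105)² = 51.6843842795²
eq2: (x + 23.234)² + (y − 42.507)² = 71.4909694891²
eq3: (x − 1.079)² + (y − 26.555)² = 43.2479439871²
eq2−eq1, eq2−eq3 (x²,y² cancel):
  19.088·x − 38.804·y = 814.276460
  48.626·x − 31.904·y = 1600.242520
det = 19.088·-31.904 − -38.804·48.626 = 1277.899752
x = (814.276460·-31.904 − -38.804·1600.242520) / 1277.899752 = 28.262886
y = (19.088·1600.242520 − 814.276460·48.626) / 1277.899752 = -7.081602
|P − Q| = √((28.262886 − -24.882)² + (-7.081602 − 29.664)²) = 64.611285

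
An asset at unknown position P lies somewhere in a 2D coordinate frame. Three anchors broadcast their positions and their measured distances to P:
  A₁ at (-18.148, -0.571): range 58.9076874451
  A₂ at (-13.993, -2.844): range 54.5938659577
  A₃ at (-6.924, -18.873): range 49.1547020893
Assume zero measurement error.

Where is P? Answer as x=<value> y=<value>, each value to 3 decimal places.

x=40.511 y=-5.983

eq1: (x + 18.148)² + (y + 0.571)² = 58.9076874451²
eq2: (x + 13.993)² + (y + 2.844)² = 54.5938659577²
eq3: (x + 6.924)² + (y + 18.873)² = 49.1547020893²
eq2−eq1, eq2−eq3 (x²,y² cancel):
  -8.310·x + 4.546·y = -363.841880
  14.138·x − 32.058·y = 764.544983
det = -8.310·-32.058 − 4.546·14.138 = 202.130632
x = (-363.841880·-32.058 − 4.546·764.544983) / 202.130632 = 40.510542
y = (-8.310·764.544983 − -363.841880·14.138) / 202.130632 = -5.983122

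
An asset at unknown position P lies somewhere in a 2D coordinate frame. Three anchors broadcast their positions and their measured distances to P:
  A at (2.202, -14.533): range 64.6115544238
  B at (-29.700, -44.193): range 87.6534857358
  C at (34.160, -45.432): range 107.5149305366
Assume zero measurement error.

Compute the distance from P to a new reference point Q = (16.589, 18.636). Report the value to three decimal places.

49.618

eq1: (x − 2.202)² + (y + 14.533)² = 64.6115544238²
eq2: (x + 29.700)² + (y + 44.193)² = 87.6534857358²
eq3: (x − 34.160)² + (y + 45.432)² = 107.5149305366²
eq3−eq1, eq3−eq2 (x²,y² cancel):
  -63.916·x + 61.798·y = 4369.891992
  -127.720·x + 2.478·y = 3480.465752
det = -63.916·2.478 − 61.798·-127.720 = 7734.456712
x = (4369.891992·2.478 − 61.798·3480.465752) / 7734.456712 = -26.408737
y = (-63.916·3480.465752 − 4369.891992·-127.720) / 7734.456712 = 43.398673
|P − Q| = √((-26.408737 − 16.589)² + (43.398673 − 18.636)²) = 49.618498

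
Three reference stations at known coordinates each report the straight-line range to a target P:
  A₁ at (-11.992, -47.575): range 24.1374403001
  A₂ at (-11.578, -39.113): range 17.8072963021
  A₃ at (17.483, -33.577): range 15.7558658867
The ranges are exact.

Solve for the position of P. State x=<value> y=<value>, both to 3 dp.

x=2.616 y=-28.360

eq1: (x + 11.992)² + (y + 47.575)² = 24.1374403001²
eq2: (x + 11.578)² + (y + 39.113)² = 17.8072963021²
eq3: (x − 17.483)² + (y + 33.577)² = 15.7558658867²
eq2−eq3, eq2−eq1 (x²,y² cancel):
  58.122·x + 11.072·y = -161.954143
  -0.828·x − 16.924·y = 477.795613
det = 58.122·-16.924 − 11.072·-0.828 = -974.489112
x = (-161.954143·-16.924 − 11.072·477.795613) / -974.489112 = 2.615977
y = (58.122·477.795613 − -161.954143·-0.828) / -974.489112 = -28.359823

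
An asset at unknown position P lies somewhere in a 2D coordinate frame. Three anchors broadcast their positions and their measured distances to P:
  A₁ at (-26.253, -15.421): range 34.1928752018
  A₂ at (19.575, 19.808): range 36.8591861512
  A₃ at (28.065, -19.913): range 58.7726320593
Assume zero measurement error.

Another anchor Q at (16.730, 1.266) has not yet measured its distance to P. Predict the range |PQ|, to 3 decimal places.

37.652

eq1: (x + 26.253)² + (y + 15.421)² = 34.1928752018²
eq2: (x − 19.575)² + (y − 19.808)² = 36.8591861512²
eq3: (x − 28.065)² + (y + 19.913)² = 58.7726320593²
eq2−eq3, eq2−eq1 (x²,y² cancel):
  16.980·x − 79.442·y = -1686.988370
  -91.656·x − 70.458·y = 340.936650
det = 16.980·-70.458 − -79.442·-91.656 = -8477.712792
x = (-1686.988370·-70.458 − -79.442·340.936650) / -8477.712792 = -17.215317
y = (16.980·340.936650 − -1686.988370·-91.656) / -8477.712792 = 17.555856
|P − Q| = √((-17.215317 − 16.730)² + (17.555856 − 1.266)²) = 37.651613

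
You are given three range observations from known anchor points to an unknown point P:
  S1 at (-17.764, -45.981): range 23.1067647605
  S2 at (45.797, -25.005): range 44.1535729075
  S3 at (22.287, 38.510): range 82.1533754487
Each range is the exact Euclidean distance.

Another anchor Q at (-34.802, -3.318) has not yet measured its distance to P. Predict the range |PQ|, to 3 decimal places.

55.332

eq1: (x + 17.764)² + (y + 45.981)² = 23.1067647605²
eq2: (x − 45.797)² + (y + 25.005)² = 44.1535729075²
eq3: (x − 22.287)² + (y − 38.510)² = 82.1533754487²
eq2−eq3, eq2−eq1 (x²,y² cancel):
  -47.020·x + 127.030·y = -5542.523862
  -127.122·x − 41.952·y = 1122.812246
det = -47.020·-41.952 − 127.030·-127.122 = 18120.890700
x = (-5542.523862·-41.952 − 127.030·1122.812246) / 18120.890700 = 4.960524
y = (-47.020·1122.812246 − -5542.523862·-127.122) / 18120.890700 = -41.795481
|P − Q| = √((4.960524 − -34.802)² + (-41.795481 − -3.318)²) = 55.331500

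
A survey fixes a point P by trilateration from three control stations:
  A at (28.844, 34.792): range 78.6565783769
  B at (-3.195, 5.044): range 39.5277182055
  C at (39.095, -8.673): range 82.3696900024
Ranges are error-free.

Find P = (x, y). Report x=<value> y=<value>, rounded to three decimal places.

eq1: (x − 28.844)² + (y − 34.792)² = 78.6565783769²
eq2: (x + 3.195)² + (y − 5.044)² = 39.5277182055²
eq3: (x − 39.095)² + (y + 8.673)² = 82.3696900024²
eq1−eq3, eq1−eq2 (x²,y² cancel):
  20.502·x − 86.930·y = -1036.728155
  -64.078·x − 59.496·y = 2617.607176
det = 20.502·-59.496 − -86.930·-64.078 = -6790.087532
x = (-1036.728155·-59.496 − -86.930·2617.607176) / -6790.087532 = -42.595882
y = (20.502·2617.607176 − -1036.728155·-64.078) / -6790.087532 = 1.879988

x=-42.596 y=1.880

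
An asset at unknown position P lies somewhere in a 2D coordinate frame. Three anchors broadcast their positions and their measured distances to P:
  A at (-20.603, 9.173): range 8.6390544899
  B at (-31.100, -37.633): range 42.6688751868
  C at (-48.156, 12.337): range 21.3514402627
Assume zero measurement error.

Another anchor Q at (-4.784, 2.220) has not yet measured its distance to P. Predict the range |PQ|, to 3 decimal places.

23.503

eq1: (x + 20.603)² + (y − 9.173)² = 8.6390544899²
eq2: (x + 31.100)² + (y + 37.633)² = 42.6688751868²
eq3: (x + 48.156)² + (y − 12.337)² = 21.3514402627²
eq3−eq2, eq3−eq1 (x²,y² cancel):
  34.112·x − 99.940·y = -1452.498124
  55.106·x − 6.328·y = -1581.323628
det = 34.112·-6.328 − -99.940·55.106 = 5291.432904
x = (-1452.498124·-6.328 − -99.940·-1581.323628) / 5291.432904 = -28.129635
y = (34.112·-1581.323628 − -1452.498124·55.106) / 5291.432904 = 4.932360
|P − Q| = √((-28.129635 − -4.784)² + (4.932360 − 2.220)²) = 23.502671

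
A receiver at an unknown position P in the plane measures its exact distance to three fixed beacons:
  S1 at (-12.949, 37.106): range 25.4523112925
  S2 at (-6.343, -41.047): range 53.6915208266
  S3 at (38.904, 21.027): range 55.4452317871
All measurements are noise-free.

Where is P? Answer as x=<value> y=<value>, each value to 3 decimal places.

x=-15.770 y=11.810

eq1: (x + 12.949)² + (y − 37.106)² = 25.4523112925²
eq2: (x + 6.343)² + (y + 41.047)² = 53.6915208266²
eq3: (x − 38.904)² + (y − 21.027)² = 55.4452317871²
eq3−eq1, eq3−eq2 (x²,y² cancel):
  -103.706·x + 32.158·y = 2015.229470
  -90.494·x − 124.148·y = -39.171768
det = -103.706·-124.148 − 32.158·-90.494 = 15784.998540
x = (2015.229470·-124.148 − 32.158·-39.171768) / 15784.998540 = -15.769848
y = (-103.706·-39.171768 − 2015.229470·-90.494) / 15784.998540 = 11.810487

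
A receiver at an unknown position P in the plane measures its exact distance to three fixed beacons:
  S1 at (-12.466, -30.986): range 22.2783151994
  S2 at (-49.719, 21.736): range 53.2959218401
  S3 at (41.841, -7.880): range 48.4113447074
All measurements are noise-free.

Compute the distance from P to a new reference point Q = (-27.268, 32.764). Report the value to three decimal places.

47.081

eq1: (x + 12.466)² + (y + 30.986)² = 22.2783151994²
eq2: (x + 49.719)² + (y − 21.736)² = 53.2959218401²
eq3: (x − 41.841)² + (y + 7.880)² = 48.4113447074²
eq3−eq1, eq3−eq2 (x²,y² cancel):
  -108.614·x − 46.212·y = 1150.104639
  -183.120·x + 59.232·y = 634.871988
det = -108.614·59.232 − -46.212·-183.120 = -14895.765888
x = (1150.104639·59.232 − -46.212·634.871988) / -14895.765888 = -6.542913
y = (-108.614·634.871988 − 1150.104639·-183.120) / -14895.765888 = -9.509493
|P − Q| = √((-6.542913 − -27.268)² + (-9.509493 − 32.764)²) = 47.080542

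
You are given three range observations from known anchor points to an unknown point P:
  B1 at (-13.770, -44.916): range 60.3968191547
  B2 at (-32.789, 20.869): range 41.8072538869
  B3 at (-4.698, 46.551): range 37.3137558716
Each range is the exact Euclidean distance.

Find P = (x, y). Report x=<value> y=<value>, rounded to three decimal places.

eq1: (x + 13.770)² + (y + 44.916)² = 60.3968191547²
eq2: (x + 32.789)² + (y − 20.869)² = 41.8072538869²
eq3: (x + 4.698)² + (y − 46.551)² = 37.3137558716²
eq2−eq1, eq2−eq3 (x²,y² cancel):
  38.038·x − 131.570·y = -1203.503012
  56.182·x + 51.364·y = 1033.963223
det = 38.038·51.364 − -131.570·56.182 = 9345.649572
x = (-1203.503012·51.364 − -131.570·1033.963223) / 9345.649572 = 7.941857
y = (38.038·1033.963223 − -1203.503012·56.182) / 9345.649572 = 11.443303

x=7.942 y=11.443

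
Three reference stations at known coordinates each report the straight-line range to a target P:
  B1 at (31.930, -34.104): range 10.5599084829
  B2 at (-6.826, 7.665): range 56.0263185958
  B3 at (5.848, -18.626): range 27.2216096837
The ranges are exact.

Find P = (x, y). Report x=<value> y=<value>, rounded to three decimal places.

x=23.010 y=-39.756

eq1: (x − 31.930)² + (y + 34.104)² = 10.5599084829²
eq2: (x + 6.826)² + (y − 7.665)² = 56.0263185958²
eq3: (x − 5.848)² + (y + 18.626)² = 27.2216096837²
eq3−eq2, eq3−eq1 (x²,y² cancel):
  -25.348·x + 52.582·y = -2673.712821
  52.164·x − 30.956·y = 2430.985103
det = -25.348·-30.956 − 52.582·52.164 = -1958.214760
x = (-2673.712821·-30.956 − 52.582·2430.985103) / -1958.214760 = 23.010042
y = (-25.348·2430.985103 − -2673.712821·52.164) / -1958.214760 = -39.756081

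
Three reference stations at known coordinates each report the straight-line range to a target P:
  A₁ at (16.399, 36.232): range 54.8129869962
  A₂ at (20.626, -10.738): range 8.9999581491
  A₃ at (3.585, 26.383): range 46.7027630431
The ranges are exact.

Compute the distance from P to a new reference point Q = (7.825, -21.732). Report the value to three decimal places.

eq1: (x − 16.399)² + (y − 36.232)² = 54.8129869962²
eq2: (x − 20.626)² + (y + 10.738)² = 8.9999581491²
eq3: (x − 3.585)² + (y − 26.383)² = 46.7027630431²
eq2−eq1, eq2−eq3 (x²,y² cancel):
  -8.454·x + 93.940·y = -1882.515792
  -34.082·x + 74.242·y = -1931.970435
det = -8.454·74.242 − 93.940·-34.082 = 2574.021212
x = (-1882.515792·74.242 − 93.940·-1931.970435) / 2574.021212 = 16.211042
y = (-8.454·-1931.970435 − -1882.515792·-34.082) / 2574.021212 = -18.580665
|P − Q| = √((16.211042 − 7.825)² + (-18.580665 − -21.732)²) = 8.958605

8.959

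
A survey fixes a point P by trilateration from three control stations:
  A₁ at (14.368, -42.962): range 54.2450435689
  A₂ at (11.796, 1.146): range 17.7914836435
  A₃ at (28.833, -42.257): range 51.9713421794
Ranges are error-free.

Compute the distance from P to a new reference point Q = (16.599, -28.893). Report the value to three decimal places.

eq1: (x − 14.368)² + (y + 42.962)² = 54.2450435689²
eq2: (x − 11.796)² + (y − 1.146)² = 17.7914836435²
eq3: (x − 28.833)² + (y + 42.257)² = 51.9713421794²
eq2−eq3, eq2−eq1 (x²,y² cancel):
  34.074·x − 86.806·y = 92.053488
  5.144·x − 88.216·y = -714.273926
det = 34.074·-88.216 − -86.806·5.144 = -2559.341920
x = (92.053488·-88.216 − -86.806·-714.273926) / -2559.341920 = 27.399173
y = (34.074·-714.273926 − 92.053488·5.144) / -2559.341920 = 9.694560
|P − Q| = √((27.399173 − 16.599)² + (9.694560 − -28.893)²) = 40.070482

40.070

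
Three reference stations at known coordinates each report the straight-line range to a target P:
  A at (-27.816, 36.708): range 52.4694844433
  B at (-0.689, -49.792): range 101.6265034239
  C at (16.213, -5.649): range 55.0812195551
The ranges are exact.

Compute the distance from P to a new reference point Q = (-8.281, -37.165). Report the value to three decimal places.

eq1: (x + 27.816)² + (y − 36.708)² = 52.4694844433²
eq2: (x + 0.689)² + (y + 49.792)² = 101.6265034239²
eq3: (x − 16.213)² + (y + 5.649)² = 55.0812195551²
eq2−eq3, eq2−eq1 (x²,y² cancel):
  33.804·x + 88.286·y = 5109.060035
  -54.254·x + 173.000·y = 7216.388535
det = 33.804·173.000 − 88.286·-54.254 = 10637.960644
x = (5109.060035·173.000 − 88.286·7216.388535) / 10637.960644 = 23.196298
y = (33.804·7216.388535 − 5109.060035·-54.254) / 10637.960644 = 48.987749
|P − Q| = √((23.196298 − -8.281)² + (48.987749 − -37.165)²) = 91.723042

91.723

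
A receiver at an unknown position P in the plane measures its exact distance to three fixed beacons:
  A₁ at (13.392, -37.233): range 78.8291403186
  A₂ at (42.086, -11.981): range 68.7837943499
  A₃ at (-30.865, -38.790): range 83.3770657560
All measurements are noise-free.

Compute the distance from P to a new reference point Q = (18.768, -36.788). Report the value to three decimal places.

79.701

eq1: (x − 13.392)² + (y + 37.233)² = 78.8291403186²
eq2: (x − 42.086)² + (y + 11.981)² = 68.7837943499²
eq3: (x + 30.865)² + (y + 38.790)² = 83.3770657560²
eq3−eq1, eq3−eq2 (x²,y² cancel):
  88.514·x + 3.114·y = -153.968641
  145.902·x + 53.618·y = 1677.988161
det = 88.514·53.618 − 3.114·145.902 = 4291.604824
x = (-153.968641·53.618 − 3.114·1677.988161) / 4291.604824 = -3.141190
y = (88.514·1677.988161 − -153.968641·145.902) / 4291.604824 = 39.842852
|P − Q| = √((-3.141190 − 18.768)² + (39.842852 − -36.788)²) = 79.701318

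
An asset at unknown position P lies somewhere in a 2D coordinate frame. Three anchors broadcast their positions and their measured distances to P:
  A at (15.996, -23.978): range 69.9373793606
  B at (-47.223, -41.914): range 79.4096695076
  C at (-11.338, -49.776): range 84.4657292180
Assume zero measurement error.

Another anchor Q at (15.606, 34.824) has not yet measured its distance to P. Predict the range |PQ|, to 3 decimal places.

eq1: (x − 15.996)² + (y + 23.978)² = 69.9373793606²
eq2: (x + 47.223)² + (y + 41.914)² = 79.4096695076²
eq3: (x + 11.338)² + (y + 49.776)² = 84.4657292180²
eq2−eq3, eq2−eq1 (x²,y² cancel):
  71.770·x − 15.724·y = -2209.158506
  126.438·x + 35.872·y = -1741.320046
det = 71.770·35.872 − -15.724·126.438 = 4562.644552
x = (-2209.158506·35.872 − -15.724·-1741.320046) / 4562.644552 = -23.369660
y = (71.770·-1741.320046 − -2209.158506·126.438) / 4562.644552 = 33.828417
|P − Q| = √((-23.369660 − 15.606)² + (33.828417 − 34.824)²) = 38.988373

38.988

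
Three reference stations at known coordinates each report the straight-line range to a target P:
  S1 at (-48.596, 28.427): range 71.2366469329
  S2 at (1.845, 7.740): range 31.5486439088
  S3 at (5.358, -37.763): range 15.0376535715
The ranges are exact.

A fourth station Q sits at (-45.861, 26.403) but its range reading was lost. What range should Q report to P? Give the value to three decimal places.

eq1: (x + 48.596)² + (y − 28.427)² = 71.2366469329²
eq2: (x − 1.845)² + (y − 7.740)² = 31.5486439088²
eq3: (x − 5.358)² + (y + 37.763)² = 15.0376535715²
eq1−eq3, eq1−eq2 (x²,y² cancel):
  107.908·x − 132.380·y = 3133.615629
  100.882·x − 41.374·y = 972.989014
det = 107.908·-41.374 − -132.380·100.882 = 8890.173568
x = (3133.615629·-41.374 − -132.380·972.989014) / 8890.173568 = -0.095153
y = (107.908·972.989014 − 3133.615629·100.882) / 8890.173568 = -23.748930
|P − Q| = √((-0.095153 − -45.861)² + (-23.748930 − 26.403)²) = 67.894984

67.895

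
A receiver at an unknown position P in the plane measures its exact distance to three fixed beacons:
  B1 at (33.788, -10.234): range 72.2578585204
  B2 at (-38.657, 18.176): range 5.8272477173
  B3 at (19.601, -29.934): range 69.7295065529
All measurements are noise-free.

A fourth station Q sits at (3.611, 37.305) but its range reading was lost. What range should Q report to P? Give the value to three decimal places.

eq1: (x − 33.788)² + (y + 10.234)² = 72.2578585204²
eq2: (x + 38.657)² + (y − 18.176)² = 5.8272477173²
eq3: (x − 19.601)² + (y + 29.934)² = 69.7295065529²
eq2−eq3, eq2−eq1 (x²,y² cancel):
  116.516·x − 96.220·y = -5372.734336
  144.890·x − 56.820·y = -5765.608227
det = 116.516·-56.820 − -96.220·144.890 = 7320.876680
x = (-5372.734336·-56.820 − -96.220·-5765.608227) / 7320.876680 = -34.078987
y = (116.516·-5765.608227 − -5372.734336·144.890) / 7320.876680 = 14.570642
|P − Q| = √((-34.078987 − 3.611)² + (14.570642 − 37.305)²) = 44.015749

44.016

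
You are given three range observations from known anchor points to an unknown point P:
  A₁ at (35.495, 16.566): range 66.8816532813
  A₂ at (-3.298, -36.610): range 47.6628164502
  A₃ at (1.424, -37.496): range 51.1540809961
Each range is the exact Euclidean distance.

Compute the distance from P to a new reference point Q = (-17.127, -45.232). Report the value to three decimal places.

eq1: (x − 35.495)² + (y − 16.566)² = 66.8816532813²
eq2: (x + 3.298)² + (y + 36.610)² = 47.6628164502²
eq3: (x − 1.424)² + (y + 37.496)² = 51.1540809961²
eq3−eq2, eq3−eq1 (x²,y² cancel):
  -9.444·x + 1.772·y = 288.187043
  68.142·x + 108.124·y = -1730.065954
det = -9.444·108.124 − 1.772·68.142 = -1141.870680
x = (288.187043·108.124 − 1.772·-1730.065954) / -1141.870680 = -29.973283
y = (-9.444·-1730.065954 − 288.187043·68.142) / -1141.870680 = 2.889030
|P − Q| = √((-29.973283 − -17.127)² + (2.889030 − -45.232)²) = 49.806230

49.806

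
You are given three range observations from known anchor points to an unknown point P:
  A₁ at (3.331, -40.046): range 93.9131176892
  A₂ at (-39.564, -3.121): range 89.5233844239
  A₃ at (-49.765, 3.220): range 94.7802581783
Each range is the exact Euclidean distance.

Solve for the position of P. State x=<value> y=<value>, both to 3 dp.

eq1: (x − 3.331)² + (y + 40.046)² = 93.9131176892²
eq2: (x + 39.564)² + (y + 3.121)² = 89.5233844239²
eq3: (x + 49.765)² + (y − 3.220)² = 94.7802581783²
eq1−eq3, eq1−eq2 (x²,y² cancel):
  -106.192·x + 86.532·y = 708.522282
  -85.790·x + 73.850·y = 765.510375
det = -106.192·73.850 − 86.532·-85.790 = -418.698920
x = (708.522282·73.850 − 86.532·765.510375) / -418.698920 = 33.238140
y = (-106.192·765.510375 − 708.522282·-85.790) / -418.698920 = 48.977798

x=33.238 y=48.978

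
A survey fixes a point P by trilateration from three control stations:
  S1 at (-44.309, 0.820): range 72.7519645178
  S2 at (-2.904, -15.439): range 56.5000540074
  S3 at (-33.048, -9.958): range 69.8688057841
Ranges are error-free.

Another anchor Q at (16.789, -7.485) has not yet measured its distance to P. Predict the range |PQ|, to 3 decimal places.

44.177

eq1: (x + 44.309)² + (y − 0.820)² = 72.7519645178²
eq2: (x + 2.904)² + (y + 15.439)² = 56.5000540074²
eq3: (x + 33.048)² + (y + 9.958)² = 69.8688057841²
eq3−eq2, eq3−eq1 (x²,y² cancel):
  60.288·x − 10.962·y = 744.857788
  -22.522·x + 21.556·y = 361.429493
det = 60.288·21.556 − -10.962·-22.522 = 1052.681964
x = (744.857788·21.556 − -10.962·361.429493) / 1052.681964 = 19.016327
y = (60.288·361.429493 − 744.857788·-22.522) / 1052.681964 = 36.635517
|P − Q| = √((19.016327 − 16.789)² + (36.635517 − -7.485)²) = 44.176702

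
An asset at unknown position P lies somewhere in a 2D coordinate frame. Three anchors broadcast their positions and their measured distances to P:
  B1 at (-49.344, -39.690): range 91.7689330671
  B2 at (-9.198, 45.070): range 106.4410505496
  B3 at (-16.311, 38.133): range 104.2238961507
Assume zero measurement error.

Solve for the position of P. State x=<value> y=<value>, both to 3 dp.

eq1: (x + 49.344)² + (y + 39.690)² = 91.7689330671²
eq2: (x + 9.198)² + (y − 45.070)² = 106.4410505496²
eq3: (x + 16.311)² + (y − 38.133)² = 104.2238961507²
eq2−eq1, eq2−eq3 (x²,y² cancel):
  -80.292·x − 169.520·y = 4802.378498
  -14.226·x − 13.874·y = 71.343019
det = -80.292·-13.874 − -169.520·-14.226 = -1297.620312
x = (4802.378498·-13.874 − -169.520·71.343019) / -1297.620312 = 42.026262
y = (-80.292·71.343019 − 4802.378498·-14.226) / -1297.620312 = -48.234728

x=42.026 y=-48.235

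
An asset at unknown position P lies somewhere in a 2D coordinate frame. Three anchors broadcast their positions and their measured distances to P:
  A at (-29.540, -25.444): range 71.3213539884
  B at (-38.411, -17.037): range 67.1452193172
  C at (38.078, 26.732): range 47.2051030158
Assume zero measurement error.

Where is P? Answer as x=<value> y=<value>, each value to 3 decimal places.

x=-6.564 y=42.075

eq1: (x + 29.540)² + (y + 25.444)² = 71.3213539884²
eq2: (x + 38.411)² + (y + 17.037)² = 67.1452193172²
eq3: (x − 38.078)² + (y − 26.732)² = 47.2051030158²
eq2−eq1, eq2−eq3 (x²,y² cancel):
  17.742·x − 16.814·y = -823.910612
  152.978·x + 87.538·y = 2679.028344
det = 17.742·87.538 − -16.814·152.978 = 4125.271288
x = (-823.910612·87.538 − -16.814·2679.028344) / 4125.271288 = -6.564006
y = (17.742·2679.028344 − -823.910612·152.978) / 4125.271288 = 42.075177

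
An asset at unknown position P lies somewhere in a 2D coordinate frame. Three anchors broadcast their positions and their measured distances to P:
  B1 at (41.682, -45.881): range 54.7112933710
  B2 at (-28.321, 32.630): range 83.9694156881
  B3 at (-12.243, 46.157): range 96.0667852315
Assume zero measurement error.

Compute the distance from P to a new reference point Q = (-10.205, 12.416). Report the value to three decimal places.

eq1: (x − 41.682)² + (y + 45.881)² = 54.7112933710²
eq2: (x + 28.321)² + (y − 32.630)² = 83.9694156881²
eq3: (x + 12.243)² + (y − 46.157)² = 96.0667852315²
eq1−eq2, eq1−eq3 (x²,y² cancel):
  -140.006·x + 157.022·y = -6033.196493
  -107.850·x + 184.076·y = -7797.597189
det = -140.006·184.076 − 157.022·-107.850 = -8836.921756
x = (-6033.196493·184.076 − 157.022·-7797.597189) / -8836.921756 = -12.880914
y = (-140.006·-7797.597189 − -6033.196493·-107.850) / -8836.921756 = -49.907667
|P − Q| = √((-12.880914 − -10.205)² + (-49.907667 − 12.416)²) = 62.381087

62.381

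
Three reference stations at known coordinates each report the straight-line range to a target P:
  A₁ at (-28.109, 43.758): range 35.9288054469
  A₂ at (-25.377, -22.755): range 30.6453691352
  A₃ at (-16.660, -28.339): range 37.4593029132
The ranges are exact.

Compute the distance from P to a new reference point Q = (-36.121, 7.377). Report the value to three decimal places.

eq1: (x + 28.109)² + (y − 43.758)² = 35.9288054469²
eq2: (x + 25.377)² + (y + 22.755)² = 30.6453691352²
eq3: (x + 16.660)² + (y + 28.339)² = 37.4593029132²
eq2−eq3, eq2−eq1 (x²,y² cancel):
  17.434·x − 11.168·y = -545.188358
  -5.464·x + 133.026·y = 1191.355880
det = 17.434·133.026 − -11.168·-5.464 = 2258.153332
x = (-545.188358·133.026 − -11.168·1191.355880) / 2258.153332 = -26.224598
y = (17.434·1191.355880 − -545.188358·-5.464) / 2258.153332 = 7.878645
|P − Q| = √((-26.224598 − -36.121)² + (7.878645 − 7.377)²) = 9.909108

9.909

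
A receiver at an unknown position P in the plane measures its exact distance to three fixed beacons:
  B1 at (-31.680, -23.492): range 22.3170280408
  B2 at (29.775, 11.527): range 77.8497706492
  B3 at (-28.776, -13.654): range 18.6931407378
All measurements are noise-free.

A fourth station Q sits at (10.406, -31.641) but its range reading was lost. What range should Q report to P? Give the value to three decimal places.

eq1: (x + 31.680)² + (y + 23.492)² = 22.3170280408²
eq2: (x − 29.775)² + (y − 11.527)² = 77.8497706492²
eq3: (x + 28.776)² + (y + 13.654)² = 18.6931407378²
eq2−eq1, eq2−eq3 (x²,y² cancel):
  -122.910·x − 70.038·y = 6098.611160
  -117.102·x − 50.362·y = 5706.220817
det = -122.910·-50.362 − -70.038·-117.102 = -2011.596456
x = (6098.611160·-50.362 − -70.038·5706.220817) / -2011.596456 = -45.990357
y = (-122.910·5706.220817 − 6098.611160·-117.102) / -2011.596456 = -6.367064
|P − Q| = √((-45.990357 − 10.406)² + (-6.367064 − -31.641)²) = 61.800654

61.801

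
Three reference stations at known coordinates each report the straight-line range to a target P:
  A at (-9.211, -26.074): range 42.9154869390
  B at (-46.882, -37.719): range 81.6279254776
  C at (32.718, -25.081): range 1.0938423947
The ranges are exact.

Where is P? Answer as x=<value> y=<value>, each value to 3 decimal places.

eq1: (x + 9.211)² + (y + 26.074)² = 42.9154869390²
eq2: (x + 46.882)² + (y + 37.719)² = 81.6279254776²
eq3: (x − 32.718)² + (y + 25.081)² = 1.0938423947²
eq3−eq2, eq3−eq1 (x²,y² cancel):
  -159.200·x − 25.276·y = -4740.800927
  -83.858·x − 1.986·y = -2775.370616
det = -159.200·-1.986 − -25.276·-83.858 = -1803.423608
x = (-4740.800927·-1.986 − -25.276·-2775.370616) / -1803.423608 = 33.677632
y = (-159.200·-2775.370616 − -4740.800927·-83.858) / -1803.423608 = -24.556027

x=33.678 y=-24.556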